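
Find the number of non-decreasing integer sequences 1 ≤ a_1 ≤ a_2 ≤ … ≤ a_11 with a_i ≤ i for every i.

Weakly increasing sequences with a_i ≤ i biject with Dyck paths of semilength 11, so there are C_11.
C_11 = C_10 · 2(2·10+1)/(10+2) = 16796 · 42/12 = 58786.

58786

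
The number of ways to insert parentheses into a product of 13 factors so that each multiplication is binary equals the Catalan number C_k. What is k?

Ways to associate a product of 13 factors correspond to binary trees on 13 leaves, so the count is C_12.

12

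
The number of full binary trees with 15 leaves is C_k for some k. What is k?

A full binary tree with L leaves has L−1 internal nodes and is counted by C_{L−1}; L = 15 gives C_14.

14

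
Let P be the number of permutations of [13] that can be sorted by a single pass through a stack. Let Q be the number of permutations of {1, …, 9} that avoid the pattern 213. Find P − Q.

738038

By Knuth's characterisation, the stack-sortable permutations of length 13 are the 231-avoiders, numbering C_13. So P = C_13 = 742900.
For any fixed pattern of length 3, the pattern-avoiding permutations of [9] number C_9. So Q = C_9 = 4862.
P − Q = 742900 − 4862 = 738038.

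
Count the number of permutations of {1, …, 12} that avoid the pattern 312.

For any fixed pattern of length 3, the pattern-avoiding permutations of [12] number C_12.
C_12 = C(24,12)/13 = 2704156/13 = 208012.

208012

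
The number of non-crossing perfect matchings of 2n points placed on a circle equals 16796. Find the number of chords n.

Non-crossing pairings of 2n points on a circle are counted by C_n; 16796 = C_10.

10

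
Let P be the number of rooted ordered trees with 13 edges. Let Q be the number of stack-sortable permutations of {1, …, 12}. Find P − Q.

Rooted ordered trees with n edges are counted by C_n; here n = 13. So P = C_13 = 742900.
Stack-sortable permutations are exactly the 231-avoiding ones, counted by C_n; here n = 12. So Q = C_12 = 208012.
P − Q = 742900 − 208012 = 534888.

534888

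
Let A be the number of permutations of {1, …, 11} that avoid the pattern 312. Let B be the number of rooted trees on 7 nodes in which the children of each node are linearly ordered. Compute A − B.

Permutations of [n] avoiding any single length-3 pattern are counted by C_n; here n = 11. So A = C_11 = 58786.
A rooted plane tree on 7 nodes has 6 edges, and such trees are counted by C_6. So B = C_6 = 132.
A − B = 58786 − 132 = 58654.

58654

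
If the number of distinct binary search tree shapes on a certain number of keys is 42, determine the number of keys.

5

Binary search tree shapes on n keys are counted by C_n; 42 = C_5.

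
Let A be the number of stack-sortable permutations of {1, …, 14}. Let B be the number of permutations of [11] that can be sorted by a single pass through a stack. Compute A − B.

By Knuth's characterisation, the stack-sortable permutations of length 14 are the 231-avoiders, numbering C_14. So A = C_14 = 2674440.
Stack-sortable permutations are exactly the 231-avoiding ones, counted by C_n; here n = 11. So B = C_11 = 58786.
A − B = 2674440 − 58786 = 2615654.

2615654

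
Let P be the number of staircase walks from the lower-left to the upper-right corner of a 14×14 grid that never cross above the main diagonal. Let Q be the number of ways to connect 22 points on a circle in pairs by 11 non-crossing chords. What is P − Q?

2615654

Sub-diagonal monotone paths from (0,0) to (14,14) biject with Dyck paths of semilength 14, giving C_14. So P = C_14 = 2674440.
Pairing 22 circle points by 11 non-crossing chords gives C_11 matchings. So Q = C_11 = 58786.
P − Q = 2674440 − 58786 = 2615654.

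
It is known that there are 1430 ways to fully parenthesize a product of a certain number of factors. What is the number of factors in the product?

Parenthesizations of m factors are counted by C_{m−1}; 1430 = C_8.
So the index is 8, and the number of factors is 8 + 1 = 9.

9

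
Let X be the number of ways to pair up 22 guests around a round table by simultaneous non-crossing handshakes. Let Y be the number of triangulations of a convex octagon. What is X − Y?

58654

Non-crossing handshake pairings of 2n people are counted by C_n; 22 people gives n = 11. So X = C_11 = 58786.
A convex 8-gon is triangulated into 6 triangles, and the number of such triangulations is the Catalan number C_{8−2} = C_6. So Y = C_6 = 132.
X − Y = 58786 − 132 = 58654.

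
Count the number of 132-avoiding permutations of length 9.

4862

Permutations of [n] avoiding any single length-3 pattern are counted by C_n; here n = 9.
C_9 = C_8 · 2(2·8+1)/(8+2) = 1430 · 34/10 = 4862.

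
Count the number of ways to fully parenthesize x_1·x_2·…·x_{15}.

2674440

Bracketing 15 factors into binary products is counted by C_{15−1} = C_14.
C_14 = 2674440.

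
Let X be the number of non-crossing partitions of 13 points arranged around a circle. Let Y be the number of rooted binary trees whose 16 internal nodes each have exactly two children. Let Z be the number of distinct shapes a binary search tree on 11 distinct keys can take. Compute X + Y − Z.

36041784

The non-crossing partitions of [13] form a lattice of size C_13. So X = C_13 = 742900.
Full binary trees with n internal nodes are counted by C_n; here n = 16. So Y = C_16 = 35357670.
There are C_n binary search tree shapes on n keys; with n = 11 that is C_11. So Z = C_11 = 58786.
X + Y − Z = 742900 + 35357670 − 58786 = 36041784.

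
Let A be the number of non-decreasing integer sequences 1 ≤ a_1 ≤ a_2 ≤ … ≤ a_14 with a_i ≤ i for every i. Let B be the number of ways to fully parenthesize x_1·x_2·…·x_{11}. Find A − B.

2657644

Weakly increasing sequences with a_i ≤ i biject with Dyck paths of semilength 14, so there are C_14. So A = C_14 = 2674440.
Ways to associate a product of 11 factors correspond to binary trees on 11 leaves, so the count is C_10. So B = C_10 = 16796.
A − B = 2674440 − 16796 = 2657644.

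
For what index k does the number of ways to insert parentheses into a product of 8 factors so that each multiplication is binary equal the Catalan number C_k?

7

Parenthesizations of m factors correspond to full binary trees with m leaves, counted by C_{m−1}; m = 8 gives C_7.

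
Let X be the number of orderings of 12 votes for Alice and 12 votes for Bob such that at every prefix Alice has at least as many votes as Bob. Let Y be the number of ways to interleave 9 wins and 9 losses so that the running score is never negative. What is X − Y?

203150

Reading a vote for the leader as '(' and for the other as ')' turns such a sequence into a balanced string of 12 pairs, so the count is C_12. So X = C_12 = 208012.
Reading a vote for the leader as '(' and for the other as ')' turns such a sequence into a balanced string of 9 pairs, so the count is C_9. So Y = C_9 = 4862.
X − Y = 208012 − 4862 = 203150.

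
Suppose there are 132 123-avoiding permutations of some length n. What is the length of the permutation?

6

Permutations of [n] avoiding a fixed length-3 pattern are counted by C_n. Since C_6 = 132, the index is 6.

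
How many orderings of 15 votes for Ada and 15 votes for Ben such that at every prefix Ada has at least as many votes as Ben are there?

9694845

Ballot sequences with n votes each where one side never trails are Dyck words, counted by C_n; here n = 15.
C_15 = C_14 · 2(2·14+1)/(14+2) = 2674440 · 58/16 = 9694845.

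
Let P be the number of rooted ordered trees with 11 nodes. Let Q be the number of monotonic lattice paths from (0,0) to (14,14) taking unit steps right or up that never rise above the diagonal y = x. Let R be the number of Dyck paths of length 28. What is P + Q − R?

A rooted plane tree on 11 nodes has 10 edges, and such trees are counted by C_10. So P = C_10 = 16796.
Sub-diagonal monotone paths from (0,0) to (14,14) biject with Dyck paths of semilength 14, giving C_14. So Q = C_14 = 2674440.
Paths of 14 up- and 14 down-steps that never dip below the axis are Dyck paths; their count is C_14. So R = C_14 = 2674440.
P + Q − R = 16796 + 2674440 − 2674440 = 16796.

16796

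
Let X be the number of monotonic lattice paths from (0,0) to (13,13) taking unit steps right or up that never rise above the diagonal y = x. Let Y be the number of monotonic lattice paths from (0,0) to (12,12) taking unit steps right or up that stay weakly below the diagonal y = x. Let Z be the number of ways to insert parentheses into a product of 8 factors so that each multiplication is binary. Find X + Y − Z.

Monotone paths in an n×n grid that stay weakly below the diagonal are counted by C_n; here n = 13. So X = C_13 = 742900.
Sub-diagonal monotone paths from (0,0) to (12,12) biject with Dyck paths of semilength 12, giving C_12. So Y = C_12 = 208012.
Bracketing 8 factors into binary products is counted by C_{8−1} = C_7. So Z = C_7 = 429.
X + Y − Z = 742900 + 208012 − 429 = 950483.

950483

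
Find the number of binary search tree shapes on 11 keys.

Rooted binary trees with 11 nodes (each child slot possibly empty) number C_11.
C_11 = C(22,11)/12 = 705432/12 = 58786.

58786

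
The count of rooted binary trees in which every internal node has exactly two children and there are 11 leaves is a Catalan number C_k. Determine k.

Full binary trees with 11 leaves have 11−1 = 10 internal nodes, so there are C_10 of them.

10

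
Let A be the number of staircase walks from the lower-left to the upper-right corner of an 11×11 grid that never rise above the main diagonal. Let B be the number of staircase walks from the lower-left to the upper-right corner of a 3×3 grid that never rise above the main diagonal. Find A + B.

Monotone paths in an n×n grid that stay weakly below the diagonal are counted by C_n; here n = 11. So A = C_11 = 58786.
Monotone paths in an n×n grid that stay weakly below the diagonal are counted by C_n; here n = 3. So B = C_3 = 5.
A + B = 58786 + 5 = 58791.

58791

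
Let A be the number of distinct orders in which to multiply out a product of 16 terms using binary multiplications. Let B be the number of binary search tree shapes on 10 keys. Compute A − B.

Bracketing 16 factors into binary products is counted by C_{16−1} = C_15. So A = C_15 = 9694845.
Rooted binary trees with 10 nodes (each child slot possibly empty) number C_10. So B = C_10 = 16796.
A − B = 9694845 − 16796 = 9678049.

9678049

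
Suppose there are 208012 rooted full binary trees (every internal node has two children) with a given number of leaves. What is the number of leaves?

Full binary trees with L leaves are counted by C_{L−1}; 208012 = C_12.
So the index is 12, and the number of leaves is 12 + 1 = 13.

13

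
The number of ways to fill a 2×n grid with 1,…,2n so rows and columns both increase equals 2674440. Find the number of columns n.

14

Standard Young tableaux of shape 2×n are counted by C_n, and C_14 = 2674440.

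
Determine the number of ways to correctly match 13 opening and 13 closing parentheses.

742900

A balanced arrangement of 13 bracket pairs is a Dyck word of semilength 13, so the count is C_13.
C_13 = C_12 · 2(2·12+1)/(12+2) = 208012 · 50/14 = 742900.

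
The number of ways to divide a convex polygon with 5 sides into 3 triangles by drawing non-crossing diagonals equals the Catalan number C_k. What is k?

3

A convex 5-gon is triangulated into 3 triangles, and the number of such triangulations is the Catalan number C_{5−2} = C_3.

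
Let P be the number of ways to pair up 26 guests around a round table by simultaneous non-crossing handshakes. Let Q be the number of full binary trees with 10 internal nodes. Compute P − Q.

726104

Non-crossing handshake pairings of 2n people are counted by C_n; 26 people gives n = 13. So P = C_13 = 742900.
Full binary trees with n internal nodes are counted by C_n; here n = 10. So Q = C_10 = 16796.
P − Q = 742900 − 16796 = 726104.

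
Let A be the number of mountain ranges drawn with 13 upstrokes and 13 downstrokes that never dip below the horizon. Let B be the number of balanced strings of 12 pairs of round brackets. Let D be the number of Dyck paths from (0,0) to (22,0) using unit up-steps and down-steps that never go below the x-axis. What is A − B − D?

Paths of 13 up- and 13 down-steps that never dip below the axis are Dyck paths; their count is C_13. So A = C_13 = 742900.
With 12 pairs the number of balanced bracket strings is the Catalan number C_12. So B = C_12 = 208012.
Dyck paths of semilength n (length 2n) are counted by C_n; here n = 11. So D = C_11 = 58786.
A − B − D = 742900 − 208012 − 58786 = 476102.

476102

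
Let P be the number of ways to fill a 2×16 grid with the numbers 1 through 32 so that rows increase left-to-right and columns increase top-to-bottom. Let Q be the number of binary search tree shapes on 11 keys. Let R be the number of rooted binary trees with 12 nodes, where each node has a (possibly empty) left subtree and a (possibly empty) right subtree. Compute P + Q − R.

35208444

Standard Young tableaux of shape 2×n are counted by C_n; here n = 16. So P = C_16 = 35357670.
There are C_n binary search tree shapes on n keys; with n = 11 that is C_11. So Q = C_11 = 58786.
Binary trees (left/right distinguished) on n nodes are counted by C_n; here n = 12. So R = C_12 = 208012.
P + Q − R = 35357670 + 58786 − 208012 = 35208444.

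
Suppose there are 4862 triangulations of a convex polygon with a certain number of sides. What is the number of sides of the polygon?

Triangulations of a convex m-gon are counted by C_{m−2}. The Catalan number equal to 4862 is C_9.
So m − 2 = 9, giving m = 11 sides.

11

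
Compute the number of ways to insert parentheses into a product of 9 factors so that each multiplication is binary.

Ways to associate a product of 9 factors correspond to binary trees on 9 leaves, so the count is C_8.
C_8 = C(16,8)/9 = 12870/9 = 1430.

1430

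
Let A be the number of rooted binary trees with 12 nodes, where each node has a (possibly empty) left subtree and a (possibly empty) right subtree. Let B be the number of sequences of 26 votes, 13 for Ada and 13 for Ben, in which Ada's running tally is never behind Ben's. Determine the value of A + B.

950912

Binary trees (left/right distinguished) on n nodes are counted by C_n; here n = 12. So A = C_12 = 208012.
Reading a vote for the leader as '(' and for the other as ')' turns such a sequence into a balanced string of 13 pairs, so the count is C_13. So B = C_13 = 742900.
A + B = 208012 + 742900 = 950912.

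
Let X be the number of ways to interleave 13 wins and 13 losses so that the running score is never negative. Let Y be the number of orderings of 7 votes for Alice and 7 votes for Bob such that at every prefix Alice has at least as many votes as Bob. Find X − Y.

Ballot sequences with n votes each where one side never trails are Dyck words, counted by C_n; here n = 13. So X = C_13 = 742900.
Ballot sequences with n votes each where one side never trails are Dyck words, counted by C_n; here n = 7. So Y = C_7 = 429.
X − Y = 742900 − 429 = 742471.

742471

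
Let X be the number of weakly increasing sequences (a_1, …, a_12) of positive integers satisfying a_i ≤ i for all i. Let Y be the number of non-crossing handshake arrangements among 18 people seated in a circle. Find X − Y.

203150

Such sub-staircase sequences of length n are counted by C_n; here n = 12. So X = C_12 = 208012.
Non-crossing handshake pairings of 2n people are counted by C_n; 18 people gives n = 9. So Y = C_9 = 4862.
X − Y = 208012 − 4862 = 203150.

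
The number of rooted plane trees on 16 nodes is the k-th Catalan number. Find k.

15

A rooted plane tree on 16 nodes has 15 edges, and such trees are counted by C_15.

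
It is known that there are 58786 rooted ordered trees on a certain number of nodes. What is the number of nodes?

12

Rooted ordered trees on m nodes are counted by C_{m−1}. Since C_11 = 58786, the index is 11.
So the index is 11, and the number of nodes is 11 + 1 = 12.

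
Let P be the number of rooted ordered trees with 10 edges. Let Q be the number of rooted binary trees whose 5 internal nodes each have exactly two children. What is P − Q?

16754

A rooted plane tree with 10 edges has 11 nodes, and the count is C_10. So P = C_10 = 16796.
Full binary trees with n internal nodes are counted by C_n; here n = 5. So Q = C_5 = 42.
P − Q = 16796 − 42 = 16754.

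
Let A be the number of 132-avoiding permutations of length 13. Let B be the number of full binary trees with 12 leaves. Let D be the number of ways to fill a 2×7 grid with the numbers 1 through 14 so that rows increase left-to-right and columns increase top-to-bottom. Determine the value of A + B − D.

For any fixed pattern of length 3, the pattern-avoiding permutations of [13] number C_13. So A = C_13 = 742900.
A full binary tree with L leaves has L−1 internal nodes and is counted by C_{L−1}; L = 12 gives C_11. So B = C_11 = 58786.
By the hook-length formula (or a Dyck-path bijection), SYT of shape 2×7 number C_7. So D = C_7 = 429.
A + B − D = 742900 + 58786 − 429 = 801257.

801257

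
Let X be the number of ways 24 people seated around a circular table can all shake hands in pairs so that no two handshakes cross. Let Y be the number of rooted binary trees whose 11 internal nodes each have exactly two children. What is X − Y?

Non-crossing handshake pairings of 2n people are counted by C_n; 24 people gives n = 12. So X = C_12 = 208012.
Full binary trees with n internal nodes are counted by C_n; here n = 11. So Y = C_11 = 58786.
X − Y = 208012 − 58786 = 149226.

149226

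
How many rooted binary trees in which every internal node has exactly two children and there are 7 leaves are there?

132

Full binary trees with 7 leaves have 7−1 = 6 internal nodes, so there are C_6 of them.
C_6 = C(12,6)/7 = 924/7 = 132.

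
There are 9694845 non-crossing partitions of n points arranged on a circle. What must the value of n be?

15

Non-crossing partitions of [n] are counted by C_n. Since C_15 = 9694845, the index is 15.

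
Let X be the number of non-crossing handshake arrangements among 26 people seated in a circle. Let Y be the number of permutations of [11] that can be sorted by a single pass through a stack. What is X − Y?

Non-crossing handshake pairings of 2n people are counted by C_n; 26 people gives n = 13. So X = C_13 = 742900.
By Knuth's characterisation, the stack-sortable permutations of length 11 are the 231-avoiders, numbering C_11. So Y = C_11 = 58786.
X − Y = 742900 − 58786 = 684114.

684114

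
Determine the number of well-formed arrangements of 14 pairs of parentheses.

2674440

Balanced strings of n pairs of brackets are counted by C_n; here n = 14.
C_14 = C(28,14)/15 = 40116600/15 = 2674440.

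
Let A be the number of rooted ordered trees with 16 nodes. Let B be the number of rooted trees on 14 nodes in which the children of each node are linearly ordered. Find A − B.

A rooted plane tree on 16 nodes has 15 edges, and such trees are counted by C_15. So A = C_15 = 9694845.
A rooted plane tree on 14 nodes has 13 edges, and such trees are counted by C_13. So B = C_13 = 742900.
A − B = 9694845 − 742900 = 8951945.

8951945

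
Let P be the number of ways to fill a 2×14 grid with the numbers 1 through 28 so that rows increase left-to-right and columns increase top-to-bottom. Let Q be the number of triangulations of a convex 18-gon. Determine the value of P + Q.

38032110

Standard Young tableaux of shape 2×n are counted by C_n; here n = 14. So P = C_14 = 2674440.
A convex 18-gon is triangulated into 16 triangles, and the number of such triangulations is the Catalan number C_{18−2} = C_16. So Q = C_16 = 35357670.
P + Q = 2674440 + 35357670 = 38032110.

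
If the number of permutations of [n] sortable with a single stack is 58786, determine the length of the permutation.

Stack-sortable permutations of [n] are counted by C_n, and C_11 = 58786.

11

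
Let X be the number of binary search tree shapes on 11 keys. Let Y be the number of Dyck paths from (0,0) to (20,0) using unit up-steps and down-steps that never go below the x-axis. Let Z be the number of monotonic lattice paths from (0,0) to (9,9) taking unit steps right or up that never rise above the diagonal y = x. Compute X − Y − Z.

There are C_n binary search tree shapes on n keys; with n = 11 that is C_11. So X = C_11 = 58786.
A Dyck path with 10 up-steps and 10 down-steps has semilength 10, so there are C_10 of them. So Y = C_10 = 16796.
Monotone paths in an n×n grid that stay weakly below the diagonal are counted by C_n; here n = 9. So Z = C_9 = 4862.
X − Y − Z = 58786 − 16796 − 4862 = 37128.

37128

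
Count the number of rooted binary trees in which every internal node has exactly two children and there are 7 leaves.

A full binary tree with L leaves has L−1 internal nodes and is counted by C_{L−1}; L = 7 gives C_6.
C_6 = C(12,6)/7 = 924/7 = 132.

132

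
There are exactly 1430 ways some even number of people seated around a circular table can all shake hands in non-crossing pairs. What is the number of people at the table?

16

Non-crossing handshake pairings of 2n people are counted by C_n; 1430 = C_8.
So n = 8, and there are 2n = 16 people.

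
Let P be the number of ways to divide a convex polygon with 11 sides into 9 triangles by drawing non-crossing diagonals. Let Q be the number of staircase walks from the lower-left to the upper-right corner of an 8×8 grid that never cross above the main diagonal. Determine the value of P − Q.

3432

A convex 11-gon is triangulated into 9 triangles, and the number of such triangulations is the Catalan number C_{11−2} = C_9. So P = C_9 = 4862.
Sub-diagonal monotone paths from (0,0) to (8,8) biject with Dyck paths of semilength 8, giving C_8. So Q = C_8 = 1430.
P − Q = 4862 − 1430 = 3432.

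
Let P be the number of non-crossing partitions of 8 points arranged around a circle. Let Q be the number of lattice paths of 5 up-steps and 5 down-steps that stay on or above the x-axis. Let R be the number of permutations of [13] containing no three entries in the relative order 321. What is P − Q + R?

744288

The non-crossing partitions of [8] form a lattice of size C_8. So P = C_8 = 1430.
Dyck paths of semilength n (length 2n) are counted by C_n; here n = 5. So Q = C_5 = 42.
For any fixed pattern of length 3, the pattern-avoiding permutations of [13] number C_13. So R = C_13 = 742900.
P − Q + R = 1430 − 42 + 742900 = 744288.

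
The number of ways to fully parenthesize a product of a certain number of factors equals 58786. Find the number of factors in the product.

12

Parenthesizations of m factors are counted by C_{m−1}. Since C_11 = 58786, the index is 11.
So the index is 11, and the number of factors is 11 + 1 = 12.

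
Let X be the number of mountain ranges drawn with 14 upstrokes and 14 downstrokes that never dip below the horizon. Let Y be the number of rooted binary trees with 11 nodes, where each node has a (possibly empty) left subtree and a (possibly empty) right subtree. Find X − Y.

Dyck paths of semilength n (length 2n) are counted by C_n; here n = 14. So X = C_14 = 2674440.
There are C_n binary search tree shapes on n keys; with n = 11 that is C_11. So Y = C_11 = 58786.
X − Y = 2674440 − 58786 = 2615654.

2615654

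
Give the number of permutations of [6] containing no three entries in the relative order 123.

132

Permutations of [n] avoiding any single length-3 pattern are counted by C_n; here n = 6.
C_6 = 132.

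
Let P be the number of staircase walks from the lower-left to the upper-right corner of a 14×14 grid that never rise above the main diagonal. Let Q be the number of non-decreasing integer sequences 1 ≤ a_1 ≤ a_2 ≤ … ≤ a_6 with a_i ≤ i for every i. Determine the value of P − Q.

2674308

Sub-diagonal monotone paths from (0,0) to (14,14) biject with Dyck paths of semilength 14, giving C_14. So P = C_14 = 2674440.
Weakly increasing sequences with a_i ≤ i biject with Dyck paths of semilength 6, so there are C_6. So Q = C_6 = 132.
P − Q = 2674440 − 132 = 2674308.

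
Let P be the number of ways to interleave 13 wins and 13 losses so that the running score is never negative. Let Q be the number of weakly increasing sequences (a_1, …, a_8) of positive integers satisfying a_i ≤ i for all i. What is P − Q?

741470

Reading a vote for the leader as '(' and for the other as ')' turns such a sequence into a balanced string of 13 pairs, so the count is C_13. So P = C_13 = 742900.
Weakly increasing sequences with a_i ≤ i biject with Dyck paths of semilength 8, so there are C_8. So Q = C_8 = 1430.
P − Q = 742900 − 1430 = 741470.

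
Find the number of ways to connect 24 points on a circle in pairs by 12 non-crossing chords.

Non-crossing perfect matchings of 2n points on a circle are counted by C_n; with 24 points, n = 12.
C_12 = 208012.

208012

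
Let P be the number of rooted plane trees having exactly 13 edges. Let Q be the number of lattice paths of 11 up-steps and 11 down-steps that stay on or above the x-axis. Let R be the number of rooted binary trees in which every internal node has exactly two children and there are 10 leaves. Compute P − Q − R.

679252

Rooted ordered trees with n edges are counted by C_n; here n = 13. So P = C_13 = 742900.
Dyck paths of semilength n (length 2n) are counted by C_n; here n = 11. So Q = C_11 = 58786.
A full binary tree with L leaves has L−1 internal nodes and is counted by C_{L−1}; L = 10 gives C_9. So R = C_9 = 4862.
P − Q − R = 742900 − 58786 − 4862 = 679252.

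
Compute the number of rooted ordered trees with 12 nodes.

A rooted plane tree on 12 nodes has 11 edges, and such trees are counted by C_11.
C_11 = 58786.

58786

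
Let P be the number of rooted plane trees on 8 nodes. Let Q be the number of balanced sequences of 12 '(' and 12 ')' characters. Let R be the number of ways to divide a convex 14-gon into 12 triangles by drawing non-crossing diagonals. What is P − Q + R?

A rooted plane tree on 8 nodes has 7 edges, and such trees are counted by C_7. So P = C_7 = 429.
With 12 pairs the number of balanced bracket strings is the Catalan number C_12. So Q = C_12 = 208012.
A convex 14-gon is triangulated into 12 triangles, and the number of such triangulations is the Catalan number C_{14−2} = C_12. So R = C_12 = 208012.
P − Q + R = 429 − 208012 + 208012 = 429.

429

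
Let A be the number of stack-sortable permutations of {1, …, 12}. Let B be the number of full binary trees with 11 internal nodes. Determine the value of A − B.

149226

Stack-sortable permutations are exactly the 231-avoiding ones, counted by C_n; here n = 12. So A = C_12 = 208012.
Full binary trees with n internal nodes are counted by C_n; here n = 11. So B = C_11 = 58786.
A − B = 208012 − 58786 = 149226.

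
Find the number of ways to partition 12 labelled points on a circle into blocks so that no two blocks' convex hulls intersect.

The non-crossing partitions of [12] form a lattice of size C_12.
C_12 = C_11 · 2(2·11+1)/(11+2) = 58786 · 46/13 = 208012.

208012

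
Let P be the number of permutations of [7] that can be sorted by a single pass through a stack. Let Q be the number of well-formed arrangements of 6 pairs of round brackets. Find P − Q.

297

Stack-sortable permutations are exactly the 231-avoiding ones, counted by C_n; here n = 7. So P = C_7 = 429.
Balanced strings of n pairs of brackets are counted by C_n; here n = 6. So Q = C_6 = 132.
P − Q = 429 − 132 = 297.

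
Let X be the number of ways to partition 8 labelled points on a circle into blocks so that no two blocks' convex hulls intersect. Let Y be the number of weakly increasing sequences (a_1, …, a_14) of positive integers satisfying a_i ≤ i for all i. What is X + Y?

Non-crossing partitions of an n-element set are counted by C_n; here n = 8. So X = C_8 = 1430.
Such sub-staircase sequences of length n are counted by C_n; here n = 14. So Y = C_14 = 2674440.
X + Y = 1430 + 2674440 = 2675870.

2675870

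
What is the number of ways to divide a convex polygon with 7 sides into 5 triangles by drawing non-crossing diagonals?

A convex 7-gon is triangulated into 5 triangles, and the number of such triangulations is the Catalan number C_{7−2} = C_5.
C_5 = C_4 · 2(2·4+1)/(4+2) = 14 · 18/6 = 42.

42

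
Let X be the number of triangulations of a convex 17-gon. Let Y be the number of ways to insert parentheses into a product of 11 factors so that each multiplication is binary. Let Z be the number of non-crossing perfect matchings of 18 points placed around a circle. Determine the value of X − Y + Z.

9682911

Triangulations of a convex m-gon are counted by C_{m−2}; with m = 17 this is C_15. So X = C_15 = 9694845.
Bracketing 11 factors into binary products is counted by C_{11−1} = C_10. So Y = C_10 = 16796.
Pairing 18 circle points by 9 non-crossing chords gives C_9 matchings. So Z = C_9 = 4862.
X − Y + Z = 9694845 − 16796 + 4862 = 9682911.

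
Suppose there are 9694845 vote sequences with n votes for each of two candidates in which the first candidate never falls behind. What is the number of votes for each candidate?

15

Such ballot sequences with n votes each are counted by C_n, and C_15 = 9694845.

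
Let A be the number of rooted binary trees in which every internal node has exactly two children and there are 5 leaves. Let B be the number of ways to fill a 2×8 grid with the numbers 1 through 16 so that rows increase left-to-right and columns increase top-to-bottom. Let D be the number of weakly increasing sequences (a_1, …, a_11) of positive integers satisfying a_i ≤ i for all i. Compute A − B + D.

Full binary trees with 5 leaves have 5−1 = 4 internal nodes, so there are C_4 of them. So A = C_4 = 14.
By the hook-length formula (or a Dyck-path bijection), SYT of shape 2×8 number C_8. So B = C_8 = 1430.
Such sub-staircase sequences of length n are counted by C_n; here n = 11. So D = C_11 = 58786.
A − B + D = 14 − 1430 + 58786 = 57370.

57370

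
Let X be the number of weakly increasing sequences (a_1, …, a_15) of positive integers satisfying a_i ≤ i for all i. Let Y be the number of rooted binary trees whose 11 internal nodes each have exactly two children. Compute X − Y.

9636059

Such sub-staircase sequences of length n are counted by C_n; here n = 15. So X = C_15 = 9694845.
Full binary trees with n internal nodes are counted by C_n; here n = 11. So Y = C_11 = 58786.
X − Y = 9694845 − 58786 = 9636059.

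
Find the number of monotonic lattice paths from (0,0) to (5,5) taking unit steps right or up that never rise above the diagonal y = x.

42

Sub-diagonal monotone paths from (0,0) to (5,5) biject with Dyck paths of semilength 5, giving C_5.
C_5 = C_4 · 2(2·4+1)/(4+2) = 14 · 18/6 = 42.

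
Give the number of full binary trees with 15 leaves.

A full binary tree with L leaves has L−1 internal nodes and is counted by C_{L−1}; L = 15 gives C_14.
C_14 = C_13 · 2(2·13+1)/(13+2) = 742900 · 54/15 = 2674440.

2674440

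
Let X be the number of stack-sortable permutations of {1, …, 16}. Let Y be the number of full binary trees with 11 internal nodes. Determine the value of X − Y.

35298884

By Knuth's characterisation, the stack-sortable permutations of length 16 are the 231-avoiders, numbering C_16. So X = C_16 = 35357670.
The number of full binary trees on 11 internal nodes is the Catalan number C_11. So Y = C_11 = 58786.
X − Y = 35357670 − 58786 = 35298884.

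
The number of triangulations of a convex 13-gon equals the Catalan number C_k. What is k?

Triangulations of a convex m-gon are counted by C_{m−2}; with m = 13 this is C_11.

11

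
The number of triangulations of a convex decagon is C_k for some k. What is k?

A convex 10-gon is triangulated into 8 triangles, and the number of such triangulations is the Catalan number C_{10−2} = C_8.

8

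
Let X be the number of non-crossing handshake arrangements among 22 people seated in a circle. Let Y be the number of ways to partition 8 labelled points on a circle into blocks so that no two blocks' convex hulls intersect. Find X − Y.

With 22 = 2·11 people, non-crossing handshake pairings are non-crossing perfect matchings on a circle, counted by C_11. So X = C_11 = 58786.
Non-crossing partitions of an n-element set are counted by C_n; here n = 8. So Y = C_8 = 1430.
X − Y = 58786 − 1430 = 57356.

57356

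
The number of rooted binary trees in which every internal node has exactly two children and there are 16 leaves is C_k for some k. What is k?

A full binary tree with L leaves has L−1 internal nodes and is counted by C_{L−1}; L = 16 gives C_15.

15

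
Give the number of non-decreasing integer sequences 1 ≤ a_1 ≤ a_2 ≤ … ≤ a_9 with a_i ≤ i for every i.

Such sub-staircase sequences of length n are counted by C_n; here n = 9.
C_9 = C(18,9)/10 = 48620/10 = 4862.

4862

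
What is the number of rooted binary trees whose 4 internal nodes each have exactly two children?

Full binary trees with n internal nodes are counted by C_n; here n = 4.
C_4 = C(8,4)/5 = 70/5 = 14.

14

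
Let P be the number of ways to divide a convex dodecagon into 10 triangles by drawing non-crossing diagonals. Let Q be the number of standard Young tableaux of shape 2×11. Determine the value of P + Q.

Triangulations of a convex m-gon are counted by C_{m−2}; with m = 12 this is C_10. So P = C_10 = 16796.
By the hook-length formula (or a Dyck-path bijection), SYT of shape 2×11 number C_11. So Q = C_11 = 58786.
P + Q = 16796 + 58786 = 75582.

75582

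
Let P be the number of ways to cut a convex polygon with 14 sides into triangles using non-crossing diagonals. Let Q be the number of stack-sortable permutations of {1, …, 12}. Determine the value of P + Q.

416024

Triangulations of a convex m-gon are counted by C_{m−2}; with m = 14 this is C_12. So P = C_12 = 208012.
Stack-sortable permutations are exactly the 231-avoiding ones, counted by C_n; here n = 12. So Q = C_12 = 208012.
P + Q = 208012 + 208012 = 416024.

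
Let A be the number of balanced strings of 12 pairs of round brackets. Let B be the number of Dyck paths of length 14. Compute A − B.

Balanced strings of n pairs of brackets are counted by C_n; here n = 12. So A = C_12 = 208012.
A Dyck path with 7 up-steps and 7 down-steps has semilength 7, so there are C_7 of them. So B = C_7 = 429.
A − B = 208012 − 429 = 207583.

207583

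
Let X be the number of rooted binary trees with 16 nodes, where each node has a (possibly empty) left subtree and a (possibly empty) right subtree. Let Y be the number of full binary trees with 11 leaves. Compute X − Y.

35340874

Rooted binary trees with 16 nodes (each child slot possibly empty) number C_16. So X = C_16 = 35357670.
Full binary trees with 11 leaves have 11−1 = 10 internal nodes, so there are C_10 of them. So Y = C_10 = 16796.
X − Y = 35357670 − 16796 = 35340874.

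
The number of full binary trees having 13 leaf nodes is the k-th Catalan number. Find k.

12

A full binary tree with L leaves has L−1 internal nodes and is counted by C_{L−1}; L = 13 gives C_12.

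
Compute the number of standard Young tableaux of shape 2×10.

Standard Young tableaux of shape 2×n are counted by C_n; here n = 10.
C_10 = C(20,10)/11 = 184756/11 = 16796.

16796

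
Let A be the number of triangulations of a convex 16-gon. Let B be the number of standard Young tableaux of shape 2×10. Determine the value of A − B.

Triangulations of a convex m-gon are counted by C_{m−2}; with m = 16 this is C_14. So A = C_14 = 2674440.
By the hook-length formula (or a Dyck-path bijection), SYT of shape 2×10 number C_10. So B = C_10 = 16796.
A − B = 2674440 − 16796 = 2657644.

2657644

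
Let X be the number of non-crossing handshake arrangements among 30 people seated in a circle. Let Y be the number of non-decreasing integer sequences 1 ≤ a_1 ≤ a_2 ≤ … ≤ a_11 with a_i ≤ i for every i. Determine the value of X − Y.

9636059

With 30 = 2·15 people, non-crossing handshake pairings are non-crossing perfect matchings on a circle, counted by C_15. So X = C_15 = 9694845.
Such sub-staircase sequences of length n are counted by C_n; here n = 11. So Y = C_11 = 58786.
X − Y = 9694845 − 58786 = 9636059.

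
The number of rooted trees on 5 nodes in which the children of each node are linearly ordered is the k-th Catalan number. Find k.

4

Rooted ordered (plane) trees on m nodes have m−1 edges and are counted by C_{m−1}; m = 5 gives C_4.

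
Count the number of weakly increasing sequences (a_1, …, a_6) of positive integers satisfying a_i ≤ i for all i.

132

Such sub-staircase sequences of length n are counted by C_n; here n = 6.
C_6 = 132.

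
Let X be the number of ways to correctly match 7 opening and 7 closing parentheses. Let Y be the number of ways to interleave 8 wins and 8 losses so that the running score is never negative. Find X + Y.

Balanced strings of n pairs of brackets are counted by C_n; here n = 7. So X = C_7 = 429.
Reading a vote for the leader as '(' and for the other as ')' turns such a sequence into a balanced string of 8 pairs, so the count is C_8. So Y = C_8 = 1430.
X + Y = 429 + 1430 = 1859.

1859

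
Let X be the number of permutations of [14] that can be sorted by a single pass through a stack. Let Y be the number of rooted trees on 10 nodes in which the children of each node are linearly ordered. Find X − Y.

By Knuth's characterisation, the stack-sortable permutations of length 14 are the 231-avoiders, numbering C_14. So X = C_14 = 2674440.
Rooted ordered (plane) trees on m nodes have m−1 edges and are counted by C_{m−1}; m = 10 gives C_9. So Y = C_9 = 4862.
X − Y = 2674440 − 4862 = 2669578.

2669578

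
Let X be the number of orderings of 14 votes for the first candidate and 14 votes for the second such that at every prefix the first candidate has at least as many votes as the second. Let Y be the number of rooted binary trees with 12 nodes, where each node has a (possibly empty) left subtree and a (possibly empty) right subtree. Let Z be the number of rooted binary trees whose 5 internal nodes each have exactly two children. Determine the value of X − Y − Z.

Reading a vote for the leader as '(' and for the other as ')' turns such a sequence into a balanced string of 14 pairs, so the count is C_14. So X = C_14 = 2674440.
Rooted binary trees with 12 nodes (each child slot possibly empty) number C_12. So Y = C_12 = 208012.
The number of full binary trees on 5 internal nodes is the Catalan number C_5. So Z = C_5 = 42.
X − Y − Z = 2674440 − 208012 − 42 = 2466386.

2466386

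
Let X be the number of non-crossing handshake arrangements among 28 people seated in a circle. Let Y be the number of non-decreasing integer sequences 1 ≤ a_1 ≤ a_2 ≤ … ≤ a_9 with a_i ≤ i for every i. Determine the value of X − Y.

2669578

Non-crossing handshake pairings of 2n people are counted by C_n; 28 people gives n = 14. So X = C_14 = 2674440.
Such sub-staircase sequences of length n are counted by C_n; here n = 9. So Y = C_9 = 4862.
X − Y = 2674440 − 4862 = 2669578.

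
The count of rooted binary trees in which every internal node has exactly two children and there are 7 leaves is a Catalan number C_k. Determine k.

6

Full binary trees with 7 leaves have 7−1 = 6 internal nodes, so there are C_6 of them.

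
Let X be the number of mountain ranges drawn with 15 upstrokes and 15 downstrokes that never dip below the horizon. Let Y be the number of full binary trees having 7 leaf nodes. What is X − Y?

Paths of 15 up- and 15 down-steps that never dip below the axis are Dyck paths; their count is C_15. So X = C_15 = 9694845.
A full binary tree with L leaves has L−1 internal nodes and is counted by C_{L−1}; L = 7 gives C_6. So Y = C_6 = 132.
X − Y = 9694845 − 132 = 9694713.

9694713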